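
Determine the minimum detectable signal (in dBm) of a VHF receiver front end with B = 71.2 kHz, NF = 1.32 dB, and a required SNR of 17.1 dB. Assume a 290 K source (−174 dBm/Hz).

Sensitivity = −174 + 10 log₁₀(B) + NF + SNR_min
= −174 + 48.52 + 1.32 + 17.1
= −107.06 dBm → −107.1 dBm

−107.1 dBm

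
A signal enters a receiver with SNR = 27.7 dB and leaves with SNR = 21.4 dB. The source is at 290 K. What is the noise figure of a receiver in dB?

6.3 dB

NF (dB) = SNR_in(dB) − SNR_out(dB) when the source is at T₀
NF = 27.7 − 21.4 = 6.3 dB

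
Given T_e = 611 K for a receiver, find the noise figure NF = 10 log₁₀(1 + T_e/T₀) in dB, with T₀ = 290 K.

F = 1 + T_e/T₀ = 1 + 611/290 = 3.1069
NF = 10 log₁₀(3.1069) = 4.92 dB

4.92 dB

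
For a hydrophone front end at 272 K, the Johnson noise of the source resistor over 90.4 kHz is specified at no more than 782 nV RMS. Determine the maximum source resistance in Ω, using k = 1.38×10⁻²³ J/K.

451 Ω

Johnson–Nyquist: V_n = √(4kTRB) ⇒ R = V_n² / (4kTB)
4kTB = 4 × 1.38×10⁻²³ × 272 × 9.04×10⁴ = 1.36×10⁻¹⁵
R = (7.82×10⁻⁷)² / 1.36×10⁻¹⁵ = 4.51×10² Ω = 451 Ω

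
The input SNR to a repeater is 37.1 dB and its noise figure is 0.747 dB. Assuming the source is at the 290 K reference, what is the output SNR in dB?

By definition F = SNR_in/SNR_out, so in dB: SNR_out = SNR_in − NF
SNR_out = 37.1 − 0.747 = 36.353 dB

36.353 dB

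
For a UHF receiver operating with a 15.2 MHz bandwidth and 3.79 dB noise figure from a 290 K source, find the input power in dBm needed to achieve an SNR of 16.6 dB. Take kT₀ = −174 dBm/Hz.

Sensitivity = −174 + 10 log₁₀(B) + NF + SNR_min
= −174 + 71.82 + 3.79 + 16.6
= −81.79 dBm → −81.8 dBm

−81.8 dBm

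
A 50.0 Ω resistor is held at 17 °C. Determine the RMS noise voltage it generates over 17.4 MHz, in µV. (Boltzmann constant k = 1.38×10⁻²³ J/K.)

3.73 µV

T = 17 °C + 273.15 = 290.15 K
V_n = √(4kTRB)
4kTRB = 4 × 1.38×10⁻²³ × 290.15 × 5.00×10¹ × 1.74×10⁷ = 1.39×10⁻¹¹ V²
V_n = √(1.39×10⁻¹¹) = 3.73×10⁻⁶ V = 3.73 µV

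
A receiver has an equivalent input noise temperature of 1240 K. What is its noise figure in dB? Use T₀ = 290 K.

F = 1 + T_e/T₀ = 1 + 1240/290 = 5.27586
NF = 10 log₁₀(5.27586) = 7.22 dB

7.22 dB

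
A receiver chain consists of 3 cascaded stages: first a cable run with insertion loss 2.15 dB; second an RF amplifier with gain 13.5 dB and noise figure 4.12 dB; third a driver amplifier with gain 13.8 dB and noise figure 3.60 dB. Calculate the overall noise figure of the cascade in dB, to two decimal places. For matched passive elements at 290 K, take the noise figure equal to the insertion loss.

6.37 dB

Convert to linear (a loss of L dB is a gain of −L dB): F_i = 10^(NF_i/10), G_i = 10^(G_i,dB/10)
  Stage 1: F_1 = 10^(2.15/10) = 1.641, G_1 = 10^(−2.15/10) = 0.6095
  Stage 2: F_2 = 10^(4.12/10) = 2.582, G_2 = 10^(13.5/10) = 22.39
  Stage 3: F_3 = 10^(3.60/10) = 2.291, G_3 = 10^(13.8/10) = 23.99
Friis cascade:
  F = 1.641 + (2.582 − 1)/0.6095 + (2.291 − 1)/13.65 = 4.331
NF = 10 log₁₀(4.331) = 6.37 dB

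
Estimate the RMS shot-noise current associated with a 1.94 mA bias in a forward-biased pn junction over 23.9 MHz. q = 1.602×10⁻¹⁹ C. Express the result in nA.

I_n = √(2qI·B)
2qI·B = 2 × 1.602×10⁻¹⁹ × 1.94×10⁻³ × 2.39×10⁷ = 1.49×10⁻¹⁴ A²
I_n = √(1.49×10⁻¹⁴) = 1.22×10⁻⁷ A = 122 nA

122 nA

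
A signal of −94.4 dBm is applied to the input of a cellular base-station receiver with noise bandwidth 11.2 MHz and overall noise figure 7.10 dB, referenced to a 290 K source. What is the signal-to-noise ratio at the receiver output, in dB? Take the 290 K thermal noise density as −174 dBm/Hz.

Noise floor: N = −174 + 10 log₁₀(B) + NF
10 log₁₀(1.12×10⁷) = 70.49 dB
N = −174 + 70.49 + 7.10 = −96.41 dBm
SNR = P_sig − N = −94.4 − (−96.41) = 2.01 dB → 2.0 dB

2.0 dB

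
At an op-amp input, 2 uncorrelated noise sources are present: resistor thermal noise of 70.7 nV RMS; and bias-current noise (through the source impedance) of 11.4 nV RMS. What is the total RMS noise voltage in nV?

71.6 nV

Uncorrelated sources add in power (mean-square): V_tot = √(ΣV_i²)
V_tot = √[(7.07×10⁻⁸)² + (1.14×10⁻⁸)²] = 7.16×10⁻⁸ V = 71.6 nV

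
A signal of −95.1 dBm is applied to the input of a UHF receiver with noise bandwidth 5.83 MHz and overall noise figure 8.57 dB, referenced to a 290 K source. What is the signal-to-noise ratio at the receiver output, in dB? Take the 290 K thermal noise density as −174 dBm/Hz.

2.7 dB

Noise floor: N = −174 + 10 log₁₀(B) + NF
10 log₁₀(5.83×10⁶) = 67.66 dB
N = −174 + 67.66 + 8.57 = −97.77 dBm
SNR = P_sig − N = −95.1 − (−97.77) = 2.67 dB → 2.7 dB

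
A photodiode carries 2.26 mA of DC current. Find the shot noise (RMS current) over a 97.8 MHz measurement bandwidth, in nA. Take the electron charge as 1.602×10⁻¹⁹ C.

I_n = √(2qI·B)
2qI·B = 2 × 1.602×10⁻¹⁹ × 2.26×10⁻³ × 9.78×10⁷ = 7.08×10⁻¹⁴ A²
I_n = √(7.08×10⁻¹⁴) = 2.66×10⁻⁷ A = 266 nA

266 nA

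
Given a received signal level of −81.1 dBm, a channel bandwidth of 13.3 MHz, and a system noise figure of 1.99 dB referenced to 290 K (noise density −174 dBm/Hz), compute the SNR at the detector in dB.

Noise floor: N = −174 + 10 log₁₀(B) + NF
10 log₁₀(1.33×10⁷) = 71.24 dB
N = −174 + 71.24 + 1.99 = −100.77 dBm
SNR = P_sig − N = −81.1 − (−100.77) = 19.67 dB → 19.7 dB

19.7 dB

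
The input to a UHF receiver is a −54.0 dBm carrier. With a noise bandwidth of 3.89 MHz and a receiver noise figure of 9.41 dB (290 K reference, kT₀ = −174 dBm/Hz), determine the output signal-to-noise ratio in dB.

Noise floor: N = −174 + 10 log₁₀(B) + NF
10 log₁₀(3.89×10⁶) = 65.9 dB
N = −174 + 65.9 + 9.41 = −98.69 dBm
SNR = P_sig − N = −54.0 − (−98.69) = 44.69 dB → 44.7 dB

44.7 dB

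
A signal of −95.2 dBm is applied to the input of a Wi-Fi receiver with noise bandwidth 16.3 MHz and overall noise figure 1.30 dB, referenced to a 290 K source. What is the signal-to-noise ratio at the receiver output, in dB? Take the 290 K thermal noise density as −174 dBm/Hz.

Noise floor: N = −174 + 10 log₁₀(B) + NF
10 log₁₀(1.63×10⁷) = 72.12 dB
N = −174 + 72.12 + 1.30 = −100.58 dBm
SNR = P_sig − N = −95.2 − (−100.58) = 5.38 dB → 5.4 dB

5.4 dB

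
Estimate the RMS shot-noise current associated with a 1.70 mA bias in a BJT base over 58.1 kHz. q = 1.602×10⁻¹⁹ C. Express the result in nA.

5.63 nA

I_n = √(2qI·B)
2qI·B = 2 × 1.602×10⁻¹⁹ × 1.70×10⁻³ × 5.81×10⁴ = 3.16×10⁻¹⁷ A²
I_n = √(3.16×10⁻¹⁷) = 5.63×10⁻⁹ A = 5.63 nA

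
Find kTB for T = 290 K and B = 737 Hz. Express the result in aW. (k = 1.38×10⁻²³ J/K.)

P_n = kTB = 1.38×10⁻²³ × 290 × 7.37×10² = 2.95×10⁻¹⁸ W = 2.95 aW

2.95 aW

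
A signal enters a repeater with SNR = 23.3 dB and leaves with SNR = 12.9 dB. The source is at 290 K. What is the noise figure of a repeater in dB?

10.4 dB

NF (dB) = SNR_in(dB) − SNR_out(dB) when the source is at T₀
NF = 23.3 − 12.9 = 10.4 dB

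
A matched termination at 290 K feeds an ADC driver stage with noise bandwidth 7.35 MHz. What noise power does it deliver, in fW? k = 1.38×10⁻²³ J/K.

P_n = kTB = 1.38×10⁻²³ × 290 × 7.35×10⁶ = 2.94×10⁻¹⁴ W = 29.4 fW

29.4 fW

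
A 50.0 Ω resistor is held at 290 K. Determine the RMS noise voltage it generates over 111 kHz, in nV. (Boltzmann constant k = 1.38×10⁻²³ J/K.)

V_n = √(4kTRB)
4kTRB = 4 × 1.38×10⁻²³ × 290 × 5.00×10¹ × 1.11×10⁵ = 8.88×10⁻¹⁴ V²
V_n = √(8.88×10⁻¹⁴) = 2.98×10⁻⁷ V = 298 nV

298 nV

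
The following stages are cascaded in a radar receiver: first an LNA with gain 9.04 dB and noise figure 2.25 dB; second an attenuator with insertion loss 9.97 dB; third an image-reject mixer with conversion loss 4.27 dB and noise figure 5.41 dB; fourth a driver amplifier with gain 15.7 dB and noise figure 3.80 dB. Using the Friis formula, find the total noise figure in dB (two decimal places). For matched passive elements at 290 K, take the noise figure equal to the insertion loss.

Convert to linear (a loss of L dB is a gain of −L dB): F_i = 10^(NF_i/10), G_i = 10^(G_i,dB/10)
  Stage 1: F_1 = 10^(2.25/10) = 1.679, G_1 = 10^(9.04/10) = 8.017
  Stage 2: F_2 = 10^(9.97/10) = 9.931, G_2 = 10^(−9.97/10) = 0.1007
  Stage 3: F_3 = 10^(5.41/10) = 3.475, G_3 = 10^(−4.27/10) = 0.3741
  Stage 4: F_4 = 10^(3.80/10) = 2.399, G_4 = 10^(15.7/10) = 37.15
Friis cascade:
  F = 1.679 + (9.931 − 1)/8.017 + (3.475 − 1)/0.8072 + (2.399 − 1)/0.3020 = 10.49
NF = 10 log₁₀(10.49) = 10.21 dB

10.21 dB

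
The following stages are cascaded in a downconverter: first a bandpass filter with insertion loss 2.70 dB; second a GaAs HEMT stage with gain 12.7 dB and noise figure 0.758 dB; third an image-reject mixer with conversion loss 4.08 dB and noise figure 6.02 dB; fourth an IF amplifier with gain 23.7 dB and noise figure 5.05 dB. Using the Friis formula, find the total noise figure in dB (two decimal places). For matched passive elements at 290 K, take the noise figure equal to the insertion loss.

4.89 dB

Convert to linear (a loss of L dB is a gain of −L dB): F_i = 10^(NF_i/10), G_i = 10^(G_i,dB/10)
  Stage 1: F_1 = 10^(2.70/10) = 1.862, G_1 = 10^(−2.70/10) = 0.5370
  Stage 2: F_2 = 10^(0.758/10) = 1.191, G_2 = 10^(12.7/10) = 18.62
  Stage 3: F_3 = 10^(6.02/10) = 3.999, G_3 = 10^(−4.08/10) = 0.3908
  Stage 4: F_4 = 10^(5.05/10) = 3.199, G_4 = 10^(23.7/10) = 234.4
Friis cascade:
  F = 1.862 + (1.191 − 1)/0.5370 + (3.999 − 1)/10.00 + (3.199 − 1)/3.908 = 3.080
NF = 10 log₁₀(3.080) = 4.89 dB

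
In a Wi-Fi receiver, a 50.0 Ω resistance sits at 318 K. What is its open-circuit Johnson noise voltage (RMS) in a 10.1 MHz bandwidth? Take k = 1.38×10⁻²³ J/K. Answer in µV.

V_n = √(4kTRB)
4kTRB = 4 × 1.38×10⁻²³ × 318 × 5.00×10¹ × 1.01×10⁷ = 8.86×10⁻¹² V²
V_n = √(8.86×10⁻¹²) = 2.98×10⁻⁶ V = 2.98 µV

2.98 µV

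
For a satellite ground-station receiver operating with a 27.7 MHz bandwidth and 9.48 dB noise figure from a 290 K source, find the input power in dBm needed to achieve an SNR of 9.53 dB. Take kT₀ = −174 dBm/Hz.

−80.6 dBm

Sensitivity = −174 + 10 log₁₀(B) + NF + SNR_min
= −174 + 74.42 + 9.48 + 9.53
= −80.57 dBm → −80.6 dBm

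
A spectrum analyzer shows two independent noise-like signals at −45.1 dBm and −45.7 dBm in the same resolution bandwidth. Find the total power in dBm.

Convert to linear, add, convert back:
P₁ = 3.09×10⁻⁸ W, P₂ = 2.69×10⁻⁸ W
P_tot = 5.78×10⁻⁸ W → 10 log₁₀(P_tot / 10⁻³) = −42.4 dBm

−42.4 dBm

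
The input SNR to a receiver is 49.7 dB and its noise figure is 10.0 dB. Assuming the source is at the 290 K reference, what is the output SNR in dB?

39.7 dB

By definition F = SNR_in/SNR_out, so in dB: SNR_out = SNR_in − NF
SNR_out = 49.7 − 10.0 = 39.7 dB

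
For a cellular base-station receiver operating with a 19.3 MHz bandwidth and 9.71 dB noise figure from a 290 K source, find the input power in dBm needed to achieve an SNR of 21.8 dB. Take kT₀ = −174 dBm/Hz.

Sensitivity = −174 + 10 log₁₀(B) + NF + SNR_min
= −174 + 72.86 + 9.71 + 21.8
= −69.63 dBm → −69.6 dBm

−69.6 dBm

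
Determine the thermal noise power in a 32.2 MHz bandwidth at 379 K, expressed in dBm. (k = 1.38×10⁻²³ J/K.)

−97.7 dBm

P_n = kTB = 1.38×10⁻²³ × 379 × 3.22×10⁷ = 1.68×10⁻¹³ W
In dBm: 10 log₁₀(1.68×10⁻¹³ / 10⁻³) = −97.7 dBm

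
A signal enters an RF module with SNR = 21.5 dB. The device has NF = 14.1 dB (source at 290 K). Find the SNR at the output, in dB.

7.4 dB

By definition F = SNR_in/SNR_out, so in dB: SNR_out = SNR_in − NF
SNR_out = 21.5 − 14.1 = 7.4 dB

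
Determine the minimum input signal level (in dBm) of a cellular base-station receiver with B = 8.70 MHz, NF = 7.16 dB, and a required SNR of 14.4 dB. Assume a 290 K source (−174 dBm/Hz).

−83.0 dBm

Sensitivity = −174 + 10 log₁₀(B) + NF + SNR_min
= −174 + 69.4 + 7.16 + 14.4
= −83.04 dBm → −83.0 dBm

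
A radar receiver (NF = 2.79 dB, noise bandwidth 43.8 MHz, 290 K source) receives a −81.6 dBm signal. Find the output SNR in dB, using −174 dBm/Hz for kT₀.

13.2 dB

Noise floor: N = −174 + 10 log₁₀(B) + NF
10 log₁₀(4.38×10⁷) = 76.41 dB
N = −174 + 76.41 + 2.79 = −94.80 dBm
SNR = P_sig − N = −81.6 − (−94.80) = 13.20 dB → 13.2 dB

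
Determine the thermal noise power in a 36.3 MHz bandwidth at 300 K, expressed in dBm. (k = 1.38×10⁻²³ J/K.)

P_n = kTB = 1.38×10⁻²³ × 300 × 3.63×10⁷ = 1.50×10⁻¹³ W
In dBm: 10 log₁₀(1.50×10⁻¹³ / 10⁻³) = −98.2 dBm

−98.2 dBm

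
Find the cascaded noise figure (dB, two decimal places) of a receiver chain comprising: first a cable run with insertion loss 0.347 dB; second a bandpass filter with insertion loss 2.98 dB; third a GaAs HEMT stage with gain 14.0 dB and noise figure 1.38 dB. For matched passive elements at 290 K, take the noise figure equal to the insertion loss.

Convert to linear (a loss of L dB is a gain of −L dB): F_i = 10^(NF_i/10), G_i = 10^(G_i,dB/10)
  Stage 1: F_1 = 10^(0.347/10) = 1.083, G_1 = 10^(−0.347/10) = 0.9232
  Stage 2: F_2 = 10^(2.98/10) = 1.986, G_2 = 10^(−2.98/10) = 0.5035
  Stage 3: F_3 = 10^(1.38/10) = 1.374, G_3 = 10^(14.0/10) = 25.12
Friis cascade:
  F = 1.083 + (1.986 − 1)/0.9232 + (1.374 − 1)/0.4648 = 2.956
NF = 10 log₁₀(2.956) = 4.71 dB

4.71 dB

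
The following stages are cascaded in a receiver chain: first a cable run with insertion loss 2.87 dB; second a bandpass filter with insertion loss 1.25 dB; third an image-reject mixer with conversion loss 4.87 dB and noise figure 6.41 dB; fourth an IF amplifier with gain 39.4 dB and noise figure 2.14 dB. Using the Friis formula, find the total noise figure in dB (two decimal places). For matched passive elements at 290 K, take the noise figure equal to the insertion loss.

12.13 dB

Convert to linear (a loss of L dB is a gain of −L dB): F_i = 10^(NF_i/10), G_i = 10^(G_i,dB/10)
  Stage 1: F_1 = 10^(2.87/10) = 1.936, G_1 = 10^(−2.87/10) = 0.5164
  Stage 2: F_2 = 10^(1.25/10) = 1.334, G_2 = 10^(−1.25/10) = 0.7499
  Stage 3: F_3 = 10^(6.41/10) = 4.375, G_3 = 10^(−4.87/10) = 0.3258
  Stage 4: F_4 = 10^(2.14/10) = 1.637, G_4 = 10^(39.4/10) = 8710
Friis cascade:
  F = 1.936 + (1.334 − 1)/0.5164 + (4.375 − 1)/0.3873 + (1.637 − 1)/0.1262 = 16.34
NF = 10 log₁₀(16.34) = 12.13 dB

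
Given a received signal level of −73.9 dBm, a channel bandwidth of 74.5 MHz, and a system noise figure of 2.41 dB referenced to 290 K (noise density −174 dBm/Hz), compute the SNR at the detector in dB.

Noise floor: N = −174 + 10 log₁₀(B) + NF
10 log₁₀(7.45×10⁷) = 78.72 dB
N = −174 + 78.72 + 2.41 = −92.87 dBm
SNR = P_sig − N = −73.9 − (−92.87) = 18.97 dB → 19.0 dB

19.0 dB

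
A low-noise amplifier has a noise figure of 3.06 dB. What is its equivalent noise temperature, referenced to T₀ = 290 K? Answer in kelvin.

F = 10^(3.06/10) = 2.02302
T_e = (F − 1)·T₀ = (2.02302 − 1) × 290 = 297 K

297 K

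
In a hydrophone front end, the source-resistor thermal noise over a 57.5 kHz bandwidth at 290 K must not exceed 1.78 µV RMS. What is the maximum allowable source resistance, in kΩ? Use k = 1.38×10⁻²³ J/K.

3.44 kΩ

Johnson–Nyquist: V_n = √(4kTRB) ⇒ R = V_n² / (4kTB)
4kTB = 4 × 1.38×10⁻²³ × 290 × 5.75×10⁴ = 9.20×10⁻¹⁶
R = (1.78×10⁻⁶)² / 9.20×10⁻¹⁶ = 3.44×10³ Ω = 3.44 kΩ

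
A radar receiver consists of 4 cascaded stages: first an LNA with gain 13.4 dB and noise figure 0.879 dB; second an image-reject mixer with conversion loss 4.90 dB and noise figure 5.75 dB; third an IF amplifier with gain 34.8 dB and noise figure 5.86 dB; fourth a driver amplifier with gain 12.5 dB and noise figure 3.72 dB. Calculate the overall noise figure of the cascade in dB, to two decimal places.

2.44 dB

Convert to linear (a loss of L dB is a gain of −L dB): F_i = 10^(NF_i/10), G_i = 10^(G_i,dB/10)
  Stage 1: F_1 = 10^(0.879/10) = 1.224, G_1 = 10^(13.4/10) = 21.88
  Stage 2: F_2 = 10^(5.75/10) = 3.758, G_2 = 10^(−4.90/10) = 0.3236
  Stage 3: F_3 = 10^(5.86/10) = 3.855, G_3 = 10^(34.8/10) = 3020
  Stage 4: F_4 = 10^(3.72/10) = 2.355, G_4 = 10^(12.5/10) = 17.78
Friis cascade:
  F = 1.224 + (3.758 − 1)/21.88 + (3.855 − 1)/7.079 + (2.355 − 1)/2.138×10⁴ = 1.754
NF = 10 log₁₀(1.754) = 2.44 dB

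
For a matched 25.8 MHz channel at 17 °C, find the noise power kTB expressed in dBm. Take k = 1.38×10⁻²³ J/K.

−99.9 dBm

T = 17 °C + 273.15 = 290.15 K
P_n = kTB = 1.38×10⁻²³ × 290.15 × 2.58×10⁷ = 1.03×10⁻¹³ W
In dBm: 10 log₁₀(1.03×10⁻¹³ / 10⁻³) = −99.9 dBm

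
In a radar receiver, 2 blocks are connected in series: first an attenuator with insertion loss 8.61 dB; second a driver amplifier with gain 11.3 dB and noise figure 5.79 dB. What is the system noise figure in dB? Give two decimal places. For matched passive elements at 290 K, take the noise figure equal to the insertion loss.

14.40 dB

Convert to linear (a loss of L dB is a gain of −L dB): F_i = 10^(NF_i/10), G_i = 10^(G_i,dB/10)
  Stage 1: F_1 = 10^(8.61/10) = 7.261, G_1 = 10^(−8.61/10) = 0.1377
  Stage 2: F_2 = 10^(5.79/10) = 3.793, G_2 = 10^(11.3/10) = 13.49
Friis cascade:
  F = 7.261 + (3.793 − 1)/0.1377 = 27.54
NF = 10 log₁₀(27.54) = 14.40 dB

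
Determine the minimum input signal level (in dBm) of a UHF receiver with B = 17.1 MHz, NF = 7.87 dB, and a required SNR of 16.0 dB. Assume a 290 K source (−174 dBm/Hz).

−77.8 dBm

Sensitivity = −174 + 10 log₁₀(B) + NF + SNR_min
= −174 + 72.33 + 7.87 + 16.0
= −77.80 dBm → −77.8 dBm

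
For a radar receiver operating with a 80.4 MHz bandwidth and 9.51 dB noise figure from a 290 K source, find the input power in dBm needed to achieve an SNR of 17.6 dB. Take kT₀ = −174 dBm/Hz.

−67.8 dBm

Sensitivity = −174 + 10 log₁₀(B) + NF + SNR_min
= −174 + 79.05 + 9.51 + 17.6
= −67.84 dBm → −67.8 dBm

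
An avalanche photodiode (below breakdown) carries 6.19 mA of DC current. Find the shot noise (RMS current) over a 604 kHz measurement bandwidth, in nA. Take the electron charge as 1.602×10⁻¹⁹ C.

34.6 nA

I_n = √(2qI·B)
2qI·B = 2 × 1.602×10⁻¹⁹ × 6.19×10⁻³ × 6.04×10⁵ = 1.20×10⁻¹⁵ A²
I_n = √(1.20×10⁻¹⁵) = 3.46×10⁻⁸ A = 34.6 nA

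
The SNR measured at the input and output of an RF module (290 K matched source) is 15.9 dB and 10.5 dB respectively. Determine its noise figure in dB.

NF (dB) = SNR_in(dB) − SNR_out(dB) when the source is at T₀
NF = 15.9 − 10.5 = 5.4 dB

5.4 dB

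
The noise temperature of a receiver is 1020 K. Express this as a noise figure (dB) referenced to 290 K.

F = 1 + T_e/T₀ = 1 + 1020/290 = 4.51724
NF = 10 log₁₀(4.51724) = 6.55 dB

6.55 dB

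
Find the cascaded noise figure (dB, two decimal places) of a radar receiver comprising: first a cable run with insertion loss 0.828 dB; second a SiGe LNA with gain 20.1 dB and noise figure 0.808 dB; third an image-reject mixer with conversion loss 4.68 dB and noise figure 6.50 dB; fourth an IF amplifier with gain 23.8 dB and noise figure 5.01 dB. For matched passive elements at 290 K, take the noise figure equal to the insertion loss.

Convert to linear (a loss of L dB is a gain of −L dB): F_i = 10^(NF_i/10), G_i = 10^(G_i,dB/10)
  Stage 1: F_1 = 10^(0.828/10) = 1.210, G_1 = 10^(−0.828/10) = 0.8264
  Stage 2: F_2 = 10^(0.808/10) = 1.204, G_2 = 10^(20.1/10) = 102.3
  Stage 3: F_3 = 10^(6.50/10) = 4.467, G_3 = 10^(−4.68/10) = 0.3404
  Stage 4: F_4 = 10^(5.01/10) = 3.170, G_4 = 10^(23.8/10) = 239.9
Friis cascade:
  F = 1.210 + (1.204 − 1)/0.8264 + (4.467 − 1)/84.57 + (3.170 − 1)/28.79 = 1.574
NF = 10 log₁₀(1.574) = 1.97 dB

1.97 dB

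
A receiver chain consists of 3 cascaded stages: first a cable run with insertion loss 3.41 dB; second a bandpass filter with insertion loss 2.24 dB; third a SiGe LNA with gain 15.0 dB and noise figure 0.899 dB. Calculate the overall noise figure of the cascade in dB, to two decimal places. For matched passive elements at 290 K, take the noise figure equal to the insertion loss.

6.55 dB

Convert to linear (a loss of L dB is a gain of −L dB): F_i = 10^(NF_i/10), G_i = 10^(G_i,dB/10)
  Stage 1: F_1 = 10^(3.41/10) = 2.193, G_1 = 10^(−3.41/10) = 0.4560
  Stage 2: F_2 = 10^(2.24/10) = 1.675, G_2 = 10^(−2.24/10) = 0.5970
  Stage 3: F_3 = 10^(0.899/10) = 1.230, G_3 = 10^(15.0/10) = 31.62
Friis cascade:
  F = 2.193 + (1.675 − 1)/0.4560 + (1.230 − 1)/0.2723 = 4.518
NF = 10 log₁₀(4.518) = 6.55 dB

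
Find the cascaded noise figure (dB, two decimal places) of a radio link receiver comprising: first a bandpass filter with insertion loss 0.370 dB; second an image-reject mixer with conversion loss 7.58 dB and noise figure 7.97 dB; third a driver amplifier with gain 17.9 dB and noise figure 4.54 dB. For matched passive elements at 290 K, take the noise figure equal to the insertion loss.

12.63 dB

Convert to linear (a loss of L dB is a gain of −L dB): F_i = 10^(NF_i/10), G_i = 10^(G_i,dB/10)
  Stage 1: F_1 = 10^(0.370/10) = 1.089, G_1 = 10^(−0.370/10) = 0.9183
  Stage 2: F_2 = 10^(7.97/10) = 6.266, G_2 = 10^(−7.58/10) = 0.1746
  Stage 3: F_3 = 10^(4.54/10) = 2.844, G_3 = 10^(17.9/10) = 61.66
Friis cascade:
  F = 1.089 + (6.266 − 1)/0.9183 + (2.844 − 1)/0.1603 = 18.33
NF = 10 log₁₀(18.33) = 12.63 dB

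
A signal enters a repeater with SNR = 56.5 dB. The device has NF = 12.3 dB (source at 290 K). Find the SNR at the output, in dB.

By definition F = SNR_in/SNR_out, so in dB: SNR_out = SNR_in − NF
SNR_out = 56.5 − 12.3 = 44.2 dB

44.2 dB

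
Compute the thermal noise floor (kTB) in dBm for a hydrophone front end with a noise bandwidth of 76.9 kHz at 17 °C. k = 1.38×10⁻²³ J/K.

−125.1 dBm

T = 17 °C + 273.15 = 290.15 K
P_n = kTB = 1.38×10⁻²³ × 290.15 × 7.69×10⁴ = 3.08×10⁻¹⁶ W
In dBm: 10 log₁₀(3.08×10⁻¹⁶ / 10⁻³) = −125.1 dBm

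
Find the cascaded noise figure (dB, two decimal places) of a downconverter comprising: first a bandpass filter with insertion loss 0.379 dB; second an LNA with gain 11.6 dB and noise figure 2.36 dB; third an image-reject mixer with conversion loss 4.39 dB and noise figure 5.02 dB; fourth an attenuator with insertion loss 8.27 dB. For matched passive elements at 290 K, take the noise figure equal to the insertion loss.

5.09 dB

Convert to linear (a loss of L dB is a gain of −L dB): F_i = 10^(NF_i/10), G_i = 10^(G_i,dB/10)
  Stage 1: F_1 = 10^(0.379/10) = 1.091, G_1 = 10^(−0.379/10) = 0.9164
  Stage 2: F_2 = 10^(2.36/10) = 1.722, G_2 = 10^(11.6/10) = 14.45
  Stage 3: F_3 = 10^(5.02/10) = 3.177, G_3 = 10^(−4.39/10) = 0.3639
  Stage 4: F_4 = 10^(8.27/10) = 6.714, G_4 = 10^(−8.27/10) = 0.1489
Friis cascade:
  F = 1.091 + (1.722 − 1)/0.9164 + (3.177 − 1)/13.25 + (6.714 − 1)/4.821 = 3.229
NF = 10 log₁₀(3.229) = 5.09 dB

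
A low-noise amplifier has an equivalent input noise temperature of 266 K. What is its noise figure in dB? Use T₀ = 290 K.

F = 1 + T_e/T₀ = 1 + 266/290 = 1.91724
NF = 10 log₁₀(1.91724) = 2.83 dB

2.83 dB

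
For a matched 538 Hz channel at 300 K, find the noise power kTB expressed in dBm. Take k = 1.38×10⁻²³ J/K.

P_n = kTB = 1.38×10⁻²³ × 300 × 5.38×10² = 2.23×10⁻¹⁸ W
In dBm: 10 log₁₀(2.23×10⁻¹⁸ / 10⁻³) = −146.5 dBm

−146.5 dBm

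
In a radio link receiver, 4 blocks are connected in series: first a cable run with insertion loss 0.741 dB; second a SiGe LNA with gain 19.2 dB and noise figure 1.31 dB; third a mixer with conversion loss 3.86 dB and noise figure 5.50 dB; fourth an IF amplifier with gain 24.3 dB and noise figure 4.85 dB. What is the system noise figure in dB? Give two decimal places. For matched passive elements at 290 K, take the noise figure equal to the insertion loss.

Convert to linear (a loss of L dB is a gain of −L dB): F_i = 10^(NF_i/10), G_i = 10^(G_i,dB/10)
  Stage 1: F_1 = 10^(0.741/10) = 1.186, G_1 = 10^(−0.741/10) = 0.8431
  Stage 2: F_2 = 10^(1.31/10) = 1.352, G_2 = 10^(19.2/10) = 83.18
  Stage 3: F_3 = 10^(5.50/10) = 3.548, G_3 = 10^(−3.86/10) = 0.4111
  Stage 4: F_4 = 10^(4.85/10) = 3.055, G_4 = 10^(24.3/10) = 269.2
Friis cascade:
  F = 1.186 + (1.352 − 1)/0.8431 + (3.548 − 1)/70.13 + (3.055 − 1)/28.83 = 1.711
NF = 10 log₁₀(1.711) = 2.33 dB

2.33 dB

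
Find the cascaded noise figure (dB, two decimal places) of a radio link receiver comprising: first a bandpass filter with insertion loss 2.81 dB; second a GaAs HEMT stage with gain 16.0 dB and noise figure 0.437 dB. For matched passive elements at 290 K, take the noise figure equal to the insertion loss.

3.25 dB

Convert to linear (a loss of L dB is a gain of −L dB): F_i = 10^(NF_i/10), G_i = 10^(G_i,dB/10)
  Stage 1: F_1 = 10^(2.81/10) = 1.910, G_1 = 10^(−2.81/10) = 0.5236
  Stage 2: F_2 = 10^(0.437/10) = 1.106, G_2 = 10^(16.0/10) = 39.81
Friis cascade:
  F = 1.910 + (1.106 − 1)/0.5236 = 2.112
NF = 10 log₁₀(2.112) = 3.25 dB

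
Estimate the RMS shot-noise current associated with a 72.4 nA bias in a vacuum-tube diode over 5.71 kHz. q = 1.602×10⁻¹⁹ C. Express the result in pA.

11.5 pA

I_n = √(2qI·B)
2qI·B = 2 × 1.602×10⁻¹⁹ × 7.24×10⁻⁸ × 5.71×10³ = 1.32×10⁻²² A²
I_n = √(1.32×10⁻²²) = 1.15×10⁻¹¹ A = 11.5 pA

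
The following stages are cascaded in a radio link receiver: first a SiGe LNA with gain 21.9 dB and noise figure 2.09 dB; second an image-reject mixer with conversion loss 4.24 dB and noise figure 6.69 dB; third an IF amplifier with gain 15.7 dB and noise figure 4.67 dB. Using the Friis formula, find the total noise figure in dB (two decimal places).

2.24 dB

Convert to linear (a loss of L dB is a gain of −L dB): F_i = 10^(NF_i/10), G_i = 10^(G_i,dB/10)
  Stage 1: F_1 = 10^(2.09/10) = 1.618, G_1 = 10^(21.9/10) = 154.9
  Stage 2: F_2 = 10^(6.69/10) = 4.667, G_2 = 10^(−4.24/10) = 0.3767
  Stage 3: F_3 = 10^(4.67/10) = 2.931, G_3 = 10^(15.7/10) = 37.15
Friis cascade:
  F = 1.618 + (4.667 − 1)/154.9 + (2.931 − 1)/58.34 = 1.675
NF = 10 log₁₀(1.675) = 2.24 dB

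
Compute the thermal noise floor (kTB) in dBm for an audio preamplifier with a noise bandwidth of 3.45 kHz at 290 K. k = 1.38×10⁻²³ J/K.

P_n = kTB = 1.38×10⁻²³ × 290 × 3.45×10³ = 1.38×10⁻¹⁷ W
In dBm: 10 log₁₀(1.38×10⁻¹⁷ / 10⁻³) = −138.6 dBm

−138.6 dBm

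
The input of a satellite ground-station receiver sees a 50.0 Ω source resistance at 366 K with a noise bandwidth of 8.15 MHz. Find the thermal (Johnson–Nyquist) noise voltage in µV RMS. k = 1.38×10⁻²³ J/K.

2.87 µV

V_n = √(4kTRB)
4kTRB = 4 × 1.38×10⁻²³ × 366 × 5.00×10¹ × 8.15×10⁶ = 8.23×10⁻¹² V²
V_n = √(8.23×10⁻¹²) = 2.87×10⁻⁶ V = 2.87 µV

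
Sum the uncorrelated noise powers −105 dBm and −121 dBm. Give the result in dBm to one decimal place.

−104.9 dBm

Convert to linear, add, convert back:
P₁ = 3.16×10⁻¹⁴ W, P₂ = 7.94×10⁻¹⁶ W
P_tot = 3.24×10⁻¹⁴ W → 10 log₁₀(P_tot / 10⁻³) = −104.9 dBm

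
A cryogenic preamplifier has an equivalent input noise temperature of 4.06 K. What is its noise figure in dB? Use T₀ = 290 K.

F = 1 + T_e/T₀ = 1 + 4.06/290 = 1.014
NF = 10 log₁₀(1.014) = 0.060 dB

0.060 dB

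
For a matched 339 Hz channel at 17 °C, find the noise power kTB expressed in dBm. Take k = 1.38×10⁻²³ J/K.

T = 17 °C + 273.15 = 290.15 K
P_n = kTB = 1.38×10⁻²³ × 290.15 × 3.39×10² = 1.36×10⁻¹⁸ W
In dBm: 10 log₁₀(1.36×10⁻¹⁸ / 10⁻³) = −148.7 dBm

−148.7 dBm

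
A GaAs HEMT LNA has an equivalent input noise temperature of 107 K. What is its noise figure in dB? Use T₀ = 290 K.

F = 1 + T_e/T₀ = 1 + 107/290 = 1.36897
NF = 10 log₁₀(1.36897) = 1.36 dB

1.36 dB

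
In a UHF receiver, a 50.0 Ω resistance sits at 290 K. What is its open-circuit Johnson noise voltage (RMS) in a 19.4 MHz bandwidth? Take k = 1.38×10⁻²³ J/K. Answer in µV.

3.94 µV

V_n = √(4kTRB)
4kTRB = 4 × 1.38×10⁻²³ × 290 × 5.00×10¹ × 1.94×10⁷ = 1.55×10⁻¹¹ V²
V_n = √(1.55×10⁻¹¹) = 3.94×10⁻⁶ V = 3.94 µV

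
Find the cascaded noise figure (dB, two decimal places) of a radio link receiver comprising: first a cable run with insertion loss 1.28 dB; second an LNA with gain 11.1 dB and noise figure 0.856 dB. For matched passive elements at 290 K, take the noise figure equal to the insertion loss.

Convert to linear (a loss of L dB is a gain of −L dB): F_i = 10^(NF_i/10), G_i = 10^(G_i,dB/10)
  Stage 1: F_1 = 10^(1.28/10) = 1.343, G_1 = 10^(−1.28/10) = 0.7447
  Stage 2: F_2 = 10^(0.856/10) = 1.218, G_2 = 10^(11.1/10) = 12.88
Friis cascade:
  F = 1.343 + (1.218 − 1)/0.7447 = 1.635
NF = 10 log₁₀(1.635) = 2.14 dB

2.14 dB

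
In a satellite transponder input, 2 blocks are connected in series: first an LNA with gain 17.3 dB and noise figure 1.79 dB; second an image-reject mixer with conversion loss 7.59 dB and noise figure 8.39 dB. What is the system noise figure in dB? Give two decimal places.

2.10 dB

Convert to linear (a loss of L dB is a gain of −L dB): F_i = 10^(NF_i/10), G_i = 10^(G_i,dB/10)
  Stage 1: F_1 = 10^(1.79/10) = 1.510, G_1 = 10^(17.3/10) = 53.70
  Stage 2: F_2 = 10^(8.39/10) = 6.902, G_2 = 10^(−7.59/10) = 0.1742
Friis cascade:
  F = 1.510 + (6.902 − 1)/53.70 = 1.620
NF = 10 log₁₀(1.620) = 2.10 dB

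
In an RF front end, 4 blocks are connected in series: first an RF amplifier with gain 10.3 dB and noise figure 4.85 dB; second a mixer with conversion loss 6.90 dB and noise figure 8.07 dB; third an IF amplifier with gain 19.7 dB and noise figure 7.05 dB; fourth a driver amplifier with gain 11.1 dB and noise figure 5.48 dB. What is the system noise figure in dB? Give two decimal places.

7.35 dB

Convert to linear (a loss of L dB is a gain of −L dB): F_i = 10^(NF_i/10), G_i = 10^(G_i,dB/10)
  Stage 1: F_1 = 10^(4.85/10) = 3.055, G_1 = 10^(10.3/10) = 10.72
  Stage 2: F_2 = 10^(8.07/10) = 6.412, G_2 = 10^(−6.90/10) = 0.2042
  Stage 3: F_3 = 10^(7.05/10) = 5.070, G_3 = 10^(19.7/10) = 93.33
  Stage 4: F_4 = 10^(5.48/10) = 3.532, G_4 = 10^(11.1/10) = 12.88
Friis cascade:
  F = 3.055 + (6.412 − 1)/10.72 + (5.070 − 1)/2.188 + (3.532 − 1)/204.2 = 5.433
NF = 10 log₁₀(5.433) = 7.35 dB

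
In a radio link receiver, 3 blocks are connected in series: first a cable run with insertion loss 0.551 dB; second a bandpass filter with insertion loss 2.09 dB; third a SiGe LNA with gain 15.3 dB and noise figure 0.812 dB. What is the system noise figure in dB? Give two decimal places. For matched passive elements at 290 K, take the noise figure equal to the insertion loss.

Convert to linear (a loss of L dB is a gain of −L dB): F_i = 10^(NF_i/10), G_i = 10^(G_i,dB/10)
  Stage 1: F_1 = 10^(0.551/10) = 1.135, G_1 = 10^(−0.551/10) = 0.8808
  Stage 2: F_2 = 10^(2.09/10) = 1.618, G_2 = 10^(−2.09/10) = 0.6180
  Stage 3: F_3 = 10^(0.812/10) = 1.206, G_3 = 10^(15.3/10) = 33.88
Friis cascade:
  F = 1.135 + (1.618 − 1)/0.8808 + (1.206 − 1)/0.5444 = 2.215
NF = 10 log₁₀(2.215) = 3.45 dB

3.45 dB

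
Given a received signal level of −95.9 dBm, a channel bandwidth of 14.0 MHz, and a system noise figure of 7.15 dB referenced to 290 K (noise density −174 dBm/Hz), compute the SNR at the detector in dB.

Noise floor: N = −174 + 10 log₁₀(B) + NF
10 log₁₀(1.40×10⁷) = 71.46 dB
N = −174 + 71.46 + 7.15 = −95.39 dBm
SNR = P_sig − N = −95.9 − (−95.39) = −0.51 dB → −0.5 dB

−0.5 dB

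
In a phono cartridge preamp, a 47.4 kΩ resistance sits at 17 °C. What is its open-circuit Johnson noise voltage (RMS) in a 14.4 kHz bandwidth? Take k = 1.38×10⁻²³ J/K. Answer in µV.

T = 17 °C + 273.15 = 290.15 K
V_n = √(4kTRB)
4kTRB = 4 × 1.38×10⁻²³ × 290.15 × 4.74×10⁴ × 1.44×10⁴ = 1.09×10⁻¹¹ V²
V_n = √(1.09×10⁻¹¹) = 3.31×10⁻⁶ V = 3.31 µV

3.31 µV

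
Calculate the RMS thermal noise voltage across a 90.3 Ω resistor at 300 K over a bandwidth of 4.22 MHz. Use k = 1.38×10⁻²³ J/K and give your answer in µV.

2.51 µV

V_n = √(4kTRB)
4kTRB = 4 × 1.38×10⁻²³ × 300 × 9.03×10¹ × 4.22×10⁶ = 6.31×10⁻¹² V²
V_n = √(6.31×10⁻¹²) = 2.51×10⁻⁶ V = 2.51 µV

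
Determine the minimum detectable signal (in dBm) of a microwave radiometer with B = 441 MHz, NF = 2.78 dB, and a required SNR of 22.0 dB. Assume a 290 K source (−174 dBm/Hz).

Sensitivity = −174 + 10 log₁₀(B) + NF + SNR_min
= −174 + 86.44 + 2.78 + 22.0
= −62.78 dBm → −62.8 dBm

−62.8 dBm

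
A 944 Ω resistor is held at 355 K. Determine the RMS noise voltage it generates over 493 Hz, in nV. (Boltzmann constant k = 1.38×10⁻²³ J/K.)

95.5 nV

V_n = √(4kTRB)
4kTRB = 4 × 1.38×10⁻²³ × 355 × 9.44×10² × 4.93×10² = 9.12×10⁻¹⁵ V²
V_n = √(9.12×10⁻¹⁵) = 9.55×10⁻⁸ V = 95.5 nV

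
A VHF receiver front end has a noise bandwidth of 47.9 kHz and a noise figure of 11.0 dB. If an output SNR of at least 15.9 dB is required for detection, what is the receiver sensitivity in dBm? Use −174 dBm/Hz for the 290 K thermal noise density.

Sensitivity = −174 + 10 log₁₀(B) + NF + SNR_min
= −174 + 46.8 + 11.0 + 15.9
= −100.3 dBm → −100.3 dBm

−100.3 dBm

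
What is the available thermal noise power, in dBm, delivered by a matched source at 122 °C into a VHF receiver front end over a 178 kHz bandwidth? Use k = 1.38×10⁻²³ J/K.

T = 122 °C + 273.15 = 395.15 K
P_n = kTB = 1.38×10⁻²³ × 395.15 × 1.78×10⁵ = 9.71×10⁻¹⁶ W
In dBm: 10 log₁₀(9.71×10⁻¹⁶ / 10⁻³) = −120.1 dBm

−120.1 dBm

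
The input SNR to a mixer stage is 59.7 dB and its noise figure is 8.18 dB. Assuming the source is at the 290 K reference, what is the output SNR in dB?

51.52 dB

By definition F = SNR_in/SNR_out, so in dB: SNR_out = SNR_in − NF
SNR_out = 59.7 − 8.18 = 51.52 dB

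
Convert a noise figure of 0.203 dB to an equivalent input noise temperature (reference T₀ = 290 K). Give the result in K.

13.9 K

F = 10^(0.203/10) = 1.04785
T_e = (F − 1)·T₀ = (1.04785 − 1) × 290 = 13.9 K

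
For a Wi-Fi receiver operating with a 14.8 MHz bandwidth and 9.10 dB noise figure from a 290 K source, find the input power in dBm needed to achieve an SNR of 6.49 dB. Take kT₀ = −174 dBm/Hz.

Sensitivity = −174 + 10 log₁₀(B) + NF + SNR_min
= −174 + 71.7 + 9.10 + 6.49
= −86.71 dBm → −86.7 dBm

−86.7 dBm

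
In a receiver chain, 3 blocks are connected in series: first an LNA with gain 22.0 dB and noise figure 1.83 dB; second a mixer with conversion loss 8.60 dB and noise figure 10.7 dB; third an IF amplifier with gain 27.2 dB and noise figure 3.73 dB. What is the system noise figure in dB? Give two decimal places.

2.19 dB

Convert to linear (a loss of L dB is a gain of −L dB): F_i = 10^(NF_i/10), G_i = 10^(G_i,dB/10)
  Stage 1: F_1 = 10^(1.83/10) = 1.524, G_1 = 10^(22.0/10) = 158.5
  Stage 2: F_2 = 10^(10.7/10) = 11.75, G_2 = 10^(−8.60/10) = 0.1380
  Stage 3: F_3 = 10^(3.73/10) = 2.360, G_3 = 10^(27.2/10) = 524.8
Friis cascade:
  F = 1.524 + (11.75 − 1)/158.5 + (2.360 − 1)/21.88 = 1.654
NF = 10 log₁₀(1.654) = 2.19 dB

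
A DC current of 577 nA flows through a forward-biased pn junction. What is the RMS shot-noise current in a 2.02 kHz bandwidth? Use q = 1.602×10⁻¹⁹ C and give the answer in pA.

19.3 pA

I_n = √(2qI·B)
2qI·B = 2 × 1.602×10⁻¹⁹ × 5.77×10⁻⁷ × 2.02×10³ = 3.73×10⁻²² A²
I_n = √(3.73×10⁻²²) = 1.93×10⁻¹¹ A = 19.3 pA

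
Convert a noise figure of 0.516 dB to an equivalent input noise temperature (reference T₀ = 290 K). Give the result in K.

36.6 K

F = 10^(0.516/10) = 1.12616
T_e = (F − 1)·T₀ = (1.12616 − 1) × 290 = 36.6 K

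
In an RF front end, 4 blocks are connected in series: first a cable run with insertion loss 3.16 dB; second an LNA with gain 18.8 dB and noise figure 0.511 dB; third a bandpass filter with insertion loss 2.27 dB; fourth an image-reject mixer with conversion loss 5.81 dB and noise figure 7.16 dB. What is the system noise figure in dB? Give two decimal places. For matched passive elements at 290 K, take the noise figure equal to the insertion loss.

4.05 dB

Convert to linear (a loss of L dB is a gain of −L dB): F_i = 10^(NF_i/10), G_i = 10^(G_i,dB/10)
  Stage 1: F_1 = 10^(3.16/10) = 2.070, G_1 = 10^(−3.16/10) = 0.4831
  Stage 2: F_2 = 10^(0.511/10) = 1.125, G_2 = 10^(18.8/10) = 75.86
  Stage 3: F_3 = 10^(2.27/10) = 1.687, G_3 = 10^(−2.27/10) = 0.5929
  Stage 4: F_4 = 10^(7.16/10) = 5.200, G_4 = 10^(−5.81/10) = 0.2624
Friis cascade:
  F = 2.070 + (1.125 − 1)/0.4831 + (1.687 − 1)/36.64 + (5.200 − 1)/21.73 = 2.541
NF = 10 log₁₀(2.541) = 4.05 dB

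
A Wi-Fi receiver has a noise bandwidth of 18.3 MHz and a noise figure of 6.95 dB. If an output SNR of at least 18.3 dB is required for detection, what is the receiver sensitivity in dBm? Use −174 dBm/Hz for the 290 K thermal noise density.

−76.1 dBm

Sensitivity = −174 + 10 log₁₀(B) + NF + SNR_min
= −174 + 72.62 + 6.95 + 18.3
= −76.13 dBm → −76.1 dBm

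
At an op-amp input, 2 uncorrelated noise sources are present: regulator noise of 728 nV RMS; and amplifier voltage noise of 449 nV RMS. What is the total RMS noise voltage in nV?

855 nV

Uncorrelated sources add in power (mean-square): V_tot = √(ΣV_i²)
V_tot = √[(7.28×10⁻⁷)² + (4.49×10⁻⁷)²] = 8.55×10⁻⁷ V = 855 nV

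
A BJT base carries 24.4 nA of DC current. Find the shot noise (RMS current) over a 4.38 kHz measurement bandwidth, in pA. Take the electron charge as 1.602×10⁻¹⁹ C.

I_n = √(2qI·B)
2qI·B = 2 × 1.602×10⁻¹⁹ × 2.44×10⁻⁸ × 4.38×10³ = 3.42×10⁻²³ A²
I_n = √(3.42×10⁻²³) = 5.85×10⁻¹² A = 5.85 pA

5.85 pA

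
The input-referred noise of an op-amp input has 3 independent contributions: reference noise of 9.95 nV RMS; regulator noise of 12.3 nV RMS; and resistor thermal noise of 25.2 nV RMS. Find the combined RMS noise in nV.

29.8 nV

Uncorrelated sources add in power (mean-square): V_tot = √(ΣV_i²)
V_tot = √[(9.95×10⁻⁹)² + (1.23×10⁻⁸)² + (2.52×10⁻⁸)²] = 2.98×10⁻⁸ V = 29.8 nV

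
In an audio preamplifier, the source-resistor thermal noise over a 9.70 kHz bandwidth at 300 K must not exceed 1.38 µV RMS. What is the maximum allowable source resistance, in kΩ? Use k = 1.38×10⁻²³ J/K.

Johnson–Nyquist: V_n = √(4kTRB) ⇒ R = V_n² / (4kTB)
4kTB = 4 × 1.38×10⁻²³ × 300 × 9.70×10³ = 1.61×10⁻¹⁶
R = (1.38×10⁻⁶)² / 1.61×10⁻¹⁶ = 1.19×10⁴ Ω = 11.9 kΩ

11.9 kΩ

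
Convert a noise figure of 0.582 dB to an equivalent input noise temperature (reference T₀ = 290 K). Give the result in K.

41.6 K

F = 10^(0.582/10) = 1.1434
T_e = (F − 1)·T₀ = (1.1434 − 1) × 290 = 41.6 K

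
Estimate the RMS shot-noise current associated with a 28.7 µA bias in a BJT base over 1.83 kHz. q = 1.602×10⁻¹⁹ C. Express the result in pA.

130 pA

I_n = √(2qI·B)
2qI·B = 2 × 1.602×10⁻¹⁹ × 2.87×10⁻⁵ × 1.83×10³ = 1.68×10⁻²⁰ A²
I_n = √(1.68×10⁻²⁰) = 1.30×10⁻¹⁰ A = 130 pA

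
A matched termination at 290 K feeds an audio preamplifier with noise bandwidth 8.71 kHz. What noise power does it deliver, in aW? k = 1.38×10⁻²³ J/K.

34.9 aW

P_n = kTB = 1.38×10⁻²³ × 290 × 8.71×10³ = 3.49×10⁻¹⁷ W = 34.9 aW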